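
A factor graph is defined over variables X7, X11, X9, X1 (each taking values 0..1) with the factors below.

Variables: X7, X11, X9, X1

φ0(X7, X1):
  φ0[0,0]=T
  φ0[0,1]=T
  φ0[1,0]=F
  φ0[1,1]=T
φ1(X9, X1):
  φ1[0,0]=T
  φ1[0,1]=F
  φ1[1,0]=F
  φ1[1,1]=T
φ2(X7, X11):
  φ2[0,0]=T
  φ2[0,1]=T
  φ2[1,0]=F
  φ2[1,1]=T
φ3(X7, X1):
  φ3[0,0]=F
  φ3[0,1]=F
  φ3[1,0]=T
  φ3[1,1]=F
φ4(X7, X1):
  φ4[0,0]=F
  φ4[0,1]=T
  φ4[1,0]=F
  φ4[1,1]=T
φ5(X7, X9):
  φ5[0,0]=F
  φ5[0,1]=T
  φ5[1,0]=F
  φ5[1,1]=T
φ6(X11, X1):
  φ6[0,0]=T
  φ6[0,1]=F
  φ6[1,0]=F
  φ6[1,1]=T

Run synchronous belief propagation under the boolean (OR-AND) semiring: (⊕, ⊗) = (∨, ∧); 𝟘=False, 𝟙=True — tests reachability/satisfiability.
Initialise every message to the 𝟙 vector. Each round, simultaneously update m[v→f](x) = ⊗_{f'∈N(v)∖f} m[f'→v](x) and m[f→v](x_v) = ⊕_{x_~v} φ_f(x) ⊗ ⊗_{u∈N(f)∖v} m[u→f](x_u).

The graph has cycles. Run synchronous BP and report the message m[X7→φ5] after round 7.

init: all messages = 𝟙 over 2 values
r1 m[φ0→X7] = [T, T]
r1 m[φ0→X1] = [T, T]
r1 m[φ1→X9] = [T, T]
r1 m[φ1→X1] = [T, T]
r1 m[φ2→X7] = [T, T]
r1 m[φ2→X11] = [T, T]
r1 m[φ3→X7] = [F, T]
r1 m[φ3→X1] = [T, F]
r1 m[φ4→X7] = [T, T]
r1 m[φ4→X1] = [F, T]
r1 m[φ5→X7] = [T, T]
r1 m[φ5→X9] = [F, T]
r1 m[φ6→X11] = [T, T]
r1 m[φ6→X1] = [T, T]
r1 m[X7→φ0] = [T, T]
r1 m[X7→φ2] = [T, T]
r1 m[X7→φ3] = [T, T]
r1 m[X7→φ4] = [T, T]
r1 m[X7→φ5] = [T, T]
r1 m[X11→φ2] = [T, T]
r1 m[X11→φ6] = [T, T]
r1 m[X9→φ1] = [T, T]
r1 m[X9→φ5] = [T, T]
r1 m[X1→φ0] = [T, T]
r1 m[X1→φ1] = [T, T]
r1 m[X1→φ3] = [T, T]
r1 m[X1→φ4] = [T, T]
r1 m[X1→φ6] = [T, T]
r2 m[φ0→X7] = [T, T]
r2 m[φ0→X1] = [T, T]
r2 m[φ1→X9] = [T, T]
r2 m[φ1→X1] = [T, T]
r2 m[φ2→X7] = [T, T]
r2 m[φ2→X11] = [T, T]
r2 m[φ3→X7] = [F, T]
r2 m[φ3→X1] = [T, F]
r2 m[φ4→X7] = [T, T]
r2 m[φ4→X1] = [F, T]
r2 m[φ5→X7] = [T, T]
r2 m[φ5→X9] = [F, T]
r2 m[φ6→X11] = [T, T]
r2 m[φ6→X1] = [T, T]
r2 m[X7→φ0] = [F, T]
r2 m[X7→φ2] = [F, T]
r2 m[X7→φ3] = [T, T]
r2 m[X7→φ4] = [F, T]
r2 m[X7→φ5] = [F, T]
r2 m[X11→φ2] = [T, T]
r2 m[X11→φ6] = [T, T]
r2 m[X9→φ1] = [F, T]
r2 m[X9→φ5] = [T, T]
r2 m[X1→φ0] = [F, F]
r2 m[X1→φ1] = [F, F]
r2 m[X1→φ3] = [F, T]
r2 m[X1→φ4] = [T, F]
r2 m[X1→φ6] = [F, F]
r3 m[φ0→X7] = [F, F]
r3 m[φ0→X1] = [F, T]
r3 m[φ1→X9] = [F, F]
r3 m[φ1→X1] = [F, T]
r3 m[φ2→X7] = [T, T]
r3 m[φ2→X11] = [F, T]
r3 m[φ3→X7] = [F, F]
r3 m[φ3→X1] = [T, F]
r3 m[φ4→X7] = [F, F]
r3 m[φ4→X1] = [F, T]
r3 m[φ5→X7] = [T, T]
r3 m[φ5→X9] = [F, T]
r3 m[φ6→X11] = [F, F]
r3 m[φ6→X1] = [T, T]
r3 m[X7→φ0] = [F, T]
r3 m[X7→φ2] = [F, T]
r3 m[X7→φ3] = [T, T]
r3 m[X7→φ4] = [F, T]
r3 m[X7→φ5] = [F, T]
r3 m[X11→φ2] = [T, T]
r3 m[X11→φ6] = [T, T]
r3 m[X9→φ1] = [F, T]
r3 m[X9→φ5] = [T, T]
r3 m[X1→φ0] = [F, F]
r3 m[X1→φ1] = [F, F]
r3 m[X1→φ3] = [F, T]
r3 m[X1→φ4] = [T, F]
r3 m[X1→φ6] = [F, F]
r4 m[φ0→X7] = [F, F]
r4 m[φ0→X1] = [F, T]
r4 m[φ1→X9] = [F, F]
r4 m[φ1→X1] = [F, T]
r4 m[φ2→X7] = [T, T]
r4 m[φ2→X11] = [F, T]
r4 m[φ3→X7] = [F, F]
r4 m[φ3→X1] = [T, F]
r4 m[φ4→X7] = [F, F]
r4 m[φ4→X1] = [F, T]
r4 m[φ5→X7] = [T, T]
r4 m[φ5→X9] = [F, T]
r4 m[φ6→X11] = [F, F]
r4 m[φ6→X1] = [T, T]
r4 m[X7→φ0] = [F, F]
r4 m[X7→φ2] = [F, F]
r4 m[X7→φ3] = [F, F]
r4 m[X7→φ4] = [F, F]
r4 m[X7→φ5] = [F, F]
r4 m[X11→φ2] = [F, F]
r4 m[X11→φ6] = [F, T]
r4 m[X9→φ1] = [F, T]
r4 m[X9→φ5] = [F, F]
r4 m[X1→φ0] = [F, F]
r4 m[X1→φ1] = [F, F]
r4 m[X1→φ3] = [F, T]
r4 m[X1→φ4] = [F, F]
r4 m[X1→φ6] = [F, F]
r5 m[φ0→X7] = [F, F]
r5 m[φ0→X1] = [F, F]
r5 m[φ1→X9] = [F, F]
r5 m[φ1→X1] = [F, T]
r5 m[φ2→X7] = [F, F]
r5 m[φ2→X11] = [F, F]
r5 m[φ3→X7] = [F, F]
r5 m[φ3→X1] = [F, F]
r5 m[φ4→X7] = [F, F]
r5 m[φ4→X1] = [F, F]
r5 m[φ5→X7] = [F, F]
r5 m[φ5→X9] = [F, F]
r5 m[φ6→X11] = [F, F]
r5 m[φ6→X1] = [F, T]
r5 m[X7→φ0] = [F, F]
r5 m[X7→φ2] = [F, F]
r5 m[X7→φ3] = [F, F]
r5 m[X7→φ4] = [F, F]
r5 m[X7→φ5] = [F, F]
r5 m[X11→φ2] = [F, F]
r5 m[X11→φ6] = [F, T]
r5 m[X9→φ1] = [F, T]
r5 m[X9→φ5] = [F, F]
r5 m[X1→φ0] = [F, F]
r5 m[X1→φ1] = [F, F]
r5 m[X1→φ3] = [F, T]
r5 m[X1→φ4] = [F, F]
r5 m[X1→φ6] = [F, F]
r6 m[φ0→X7] = [F, F]
r6 m[φ0→X1] = [F, F]
r6 m[φ1→X9] = [F, F]
r6 m[φ1→X1] = [F, T]
r6 m[φ2→X7] = [F, F]
r6 m[φ2→X11] = [F, F]
r6 m[φ3→X7] = [F, F]
r6 m[φ3→X1] = [F, F]
r6 m[φ4→X7] = [F, F]
r6 m[φ4→X1] = [F, F]
r6 m[φ5→X7] = [F, F]
r6 m[φ5→X9] = [F, F]
r6 m[φ6→X11] = [F, F]
r6 m[φ6→X1] = [F, T]
r6 m[X7→φ0] = [F, F]
r6 m[X7→φ2] = [F, F]
r6 m[X7→φ3] = [F, F]
r6 m[X7→φ4] = [F, F]
r6 m[X7→φ5] = [F, F]
r6 m[X11→φ2] = [F, F]
r6 m[X11→φ6] = [F, F]
r6 m[X9→φ1] = [F, F]
r6 m[X9→φ5] = [F, F]
r6 m[X1→φ0] = [F, F]
r6 m[X1→φ1] = [F, F]
r6 m[X1→φ3] = [F, F]
r6 m[X1→φ4] = [F, F]
r6 m[X1→φ6] = [F, F]
r7 m[φ0→X7] = [F, F]
r7 m[φ0→X1] = [F, F]
r7 m[φ1→X9] = [F, F]
r7 m[φ1→X1] = [F, F]
r7 m[φ2→X7] = [F, F]
r7 m[φ2→X11] = [F, F]
r7 m[φ3→X7] = [F, F]
r7 m[φ3→X1] = [F, F]
r7 m[φ4→X7] = [F, F]
r7 m[φ4→X1] = [F, F]
r7 m[φ5→X7] = [F, F]
r7 m[φ5→X9] = [F, F]
r7 m[φ6→X11] = [F, F]
r7 m[φ6→X1] = [F, F]
r7 m[X7→φ0] = [F, F]
r7 m[X7→φ2] = [F, F]
r7 m[X7→φ3] = [F, F]
r7 m[X7→φ4] = [F, F]
r7 m[X7→φ5] = [F, F]
r7 m[X11→φ2] = [F, F]
r7 m[X11→φ6] = [F, F]
r7 m[X9→φ1] = [F, F]
r7 m[X9→φ5] = [F, F]
r7 m[X1→φ0] = [F, F]
r7 m[X1→φ1] = [F, F]
r7 m[X1→φ3] = [F, F]
r7 m[X1→φ4] = [F, F]
r7 m[X1→φ6] = [F, F]

message @ round 7 = [F, F]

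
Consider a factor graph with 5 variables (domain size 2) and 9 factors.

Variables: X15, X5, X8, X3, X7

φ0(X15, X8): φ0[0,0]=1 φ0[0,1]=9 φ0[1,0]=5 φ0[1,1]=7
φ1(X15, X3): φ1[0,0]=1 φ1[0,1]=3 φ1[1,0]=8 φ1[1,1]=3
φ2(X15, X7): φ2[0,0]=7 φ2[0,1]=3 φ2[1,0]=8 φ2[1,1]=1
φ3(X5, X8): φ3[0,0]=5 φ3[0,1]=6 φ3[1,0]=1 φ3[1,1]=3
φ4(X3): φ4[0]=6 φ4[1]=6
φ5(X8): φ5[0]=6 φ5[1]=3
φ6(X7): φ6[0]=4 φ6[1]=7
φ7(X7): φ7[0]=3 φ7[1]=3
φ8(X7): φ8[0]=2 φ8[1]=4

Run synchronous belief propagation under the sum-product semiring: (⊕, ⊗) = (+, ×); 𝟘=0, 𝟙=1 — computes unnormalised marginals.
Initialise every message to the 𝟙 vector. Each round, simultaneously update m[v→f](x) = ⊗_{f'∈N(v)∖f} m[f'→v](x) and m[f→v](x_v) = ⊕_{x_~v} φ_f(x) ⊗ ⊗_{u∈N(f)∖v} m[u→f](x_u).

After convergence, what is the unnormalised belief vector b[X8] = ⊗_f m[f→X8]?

b[X8] = [3641760, 5892264]

init: all messages = 𝟙 over 2 values
r1 m[φ0→X15] = [10, 12]
r1 m[φ0→X8] = [6, 16]
r1 m[φ1→X15] = [4, 11]
r1 m[φ1→X3] = [9, 6]
r1 m[φ2→X15] = [10, 9]
r1 m[φ2→X7] = [15, 4]
r1 m[φ3→X5] = [11, 4]
r1 m[φ3→X8] = [6, 9]
r1 m[φ4→X3] = [6, 6]
r1 m[φ5→X8] = [6, 3]
r1 m[φ6→X7] = [4, 7]
r1 m[φ7→X7] = [3, 3]
r1 m[φ8→X7] = [2, 4]
r1 m[X15→φ0] = [1, 1]
r1 m[X15→φ1] = [1, 1]
r1 m[X15→φ2] = [1, 1]
r1 m[X5→φ3] = [1, 1]
r1 m[X8→φ0] = [1, 1]
r1 m[X8→φ3] = [1, 1]
r1 m[X8→φ5] = [1, 1]
r1 m[X3→φ1] = [1, 1]
r1 m[X3→φ4] = [1, 1]
r1 m[X7→φ2] = [1, 1]
r1 m[X7→φ6] = [1, 1]
r1 m[X7→φ7] = [1, 1]
r1 m[X7→φ8] = [1, 1]
r2 m[φ0→X15] = [10, 12]
r2 m[φ0→X8] = [6, 16]
r2 m[φ1→X15] = [4, 11]
r2 m[φ1→X3] = [9, 6]
r2 m[φ2→X15] = [10, 9]
r2 m[φ2→X7] = [15, 4]
r2 m[φ3→X5] = [11, 4]
r2 m[φ3→X8] = [6, 9]
r2 m[φ4→X3] = [6, 6]
r2 m[φ5→X8] = [6, 3]
r2 m[φ6→X7] = [4, 7]
r2 m[φ7→X7] = [3, 3]
r2 m[φ8→X7] = [2, 4]
r2 m[X15→φ0] = [40, 99]
r2 m[X15→φ1] = [100, 108]
r2 m[X15→φ2] = [40, 132]
r2 m[X5→φ3] = [1, 1]
r2 m[X8→φ0] = [36, 27]
r2 m[X8→φ3] = [36, 48]
r2 m[X8→φ5] = [36, 144]
r2 m[X3→φ1] = [6, 6]
r2 m[X3→φ4] = [9, 6]
r2 m[X7→φ2] = [24, 84]
r2 m[X7→φ6] = [90, 48]
r2 m[X7→φ7] = [120, 112]
r2 m[X7→φ8] = [180, 84]
r3 m[φ0→X15] = [279, 369]
r3 m[φ0→X8] = [535, 1053]
r3 m[φ1→X15] = [24, 66]
r3 m[φ1→X3] = [964, 624]
r3 m[φ2→X15] = [420, 276]
r3 m[φ2→X7] = [1336, 252]
r3 m[φ3→X5] = [468, 180]
r3 m[φ3→X8] = [6, 9]
r3 m[φ4→X3] = [6, 6]
r3 m[φ5→X8] = [6, 3]
r3 m[φ6→X7] = [4, 7]
r3 m[φ7→X7] = [3, 3]
r3 m[φ8→X7] = [2, 4]
r3 m[X15→φ0] = [40, 99]
r3 m[X15→φ1] = [100, 108]
r3 m[X15→φ2] = [40, 132]
r3 m[X5→φ3] = [1, 1]
r3 m[X8→φ0] = [36, 27]
r3 m[X8→φ3] = [36, 48]
r3 m[X8→φ5] = [36, 144]
r3 m[X3→φ1] = [6, 6]
r3 m[X3→φ4] = [9, 6]
r3 m[X7→φ2] = [24, 84]
r3 m[X7→φ6] = [90, 48]
r3 m[X7→φ7] = [120, 112]
r3 m[X7→φ8] = [180, 84]
r4 m[φ0→X15] = [279, 369]
r4 m[φ0→X8] = [535, 1053]
r4 m[φ1→X15] = [24, 66]
r4 m[φ1→X3] = [964, 624]
r4 m[φ2→X15] = [420, 276]
r4 m[φ2→X7] = [1336, 252]
r4 m[φ3→X5] = [468, 180]
r4 m[φ3→X8] = [6, 9]
r4 m[φ4→X3] = [6, 6]
r4 m[φ5→X8] = [6, 3]
r4 m[φ6→X7] = [4, 7]
r4 m[φ7→X7] = [3, 3]
r4 m[φ8→X7] = [2, 4]
r4 m[X15→φ0] = [10080, 18216]
r4 m[X15→φ1] = [117180, 101844]
r4 m[X15→φ2] = [6696, 24354]
r4 m[X5→φ3] = [1, 1]
r4 m[X8→φ0] = [36, 27]
r4 m[X8→φ3] = [3210, 3159]
r4 m[X8→φ5] = [3210, 9477]
r4 m[X3→φ1] = [6, 6]
r4 m[X3→φ4] = [964, 624]
r4 m[X7→φ2] = [24, 84]
r4 m[X7→φ6] = [8016, 3024]
r4 m[X7→φ7] = [10688, 7056]
r4 m[X7→φ8] = [16032, 5292]
r5 m[φ0→X15] = [279, 369]
r5 m[φ0→X8] = [101160, 218232]
r5 m[φ1→X15] = [24, 66]
r5 m[φ1→X3] = [931932, 657072]
r5 m[φ2→X15] = [420, 276]
r5 m[φ2→X7] = [241704, 44442]
r5 m[φ3→X5] = [35004, 12687]
r5 m[φ3→X8] = [6, 9]
r5 m[φ4→X3] = [6, 6]
r5 m[φ5→X8] = [6, 3]
r5 m[φ6→X7] = [4, 7]
r5 m[φ7→X7] = [3, 3]
r5 m[φ8→X7] = [2, 4]
r5 m[X15→φ0] = [10080, 18216]
r5 m[X15→φ1] = [117180, 101844]
r5 m[X15→φ2] = [6696, 24354]
r5 m[X5→φ3] = [1, 1]
r5 m[X8→φ0] = [36, 27]
r5 m[X8→φ3] = [3210, 3159]
r5 m[X8→φ5] = [3210, 9477]
r5 m[X3→φ1] = [6, 6]
r5 m[X3→φ4] = [964, 624]
r5 m[X7→φ2] = [24, 84]
r5 m[X7→φ6] = [8016, 3024]
r5 m[X7→φ7] = [10688, 7056]
r5 m[X7→φ8] = [16032, 5292]
r6 m[φ0→X15] = [279, 369]
r6 m[φ0→X8] = [101160, 218232]
r6 m[φ1→X15] = [24, 66]
r6 m[φ1→X3] = [931932, 657072]
r6 m[φ2→X15] = [420, 276]
r6 m[φ2→X7] = [241704, 44442]
r6 m[φ3→X5] = [35004, 12687]
r6 m[φ3→X8] = [6, 9]
r6 m[φ4→X3] = [6, 6]
r6 m[φ5→X8] = [6, 3]
r6 m[φ6→X7] = [4, 7]
r6 m[φ7→X7] = [3, 3]
r6 m[φ8→X7] = [2, 4]
r6 m[X15→φ0] = [10080, 18216]
r6 m[X15→φ1] = [117180, 101844]
r6 m[X15→φ2] = [6696, 24354]
r6 m[X5→φ3] = [1, 1]
r6 m[X8→φ0] = [36, 27]
r6 m[X8→φ3] = [606960, 654696]
r6 m[X8→φ5] = [606960, 1964088]
r6 m[X3→φ1] = [6, 6]
r6 m[X3→φ4] = [931932, 657072]
r6 m[X7→φ2] = [24, 84]
r6 m[X7→φ6] = [1450224, 533304]
r6 m[X7→φ7] = [1933632, 1244376]
r6 m[X7→φ8] = [2900448, 933282]
r7 m[φ0→X15] = [279, 369]
r7 m[φ0→X8] = [101160, 218232]
r7 m[φ1→X15] = [24, 66]
r7 m[φ1→X3] = [931932, 657072]
r7 m[φ2→X15] = [420, 276]
r7 m[φ2→X7] = [241704, 44442]
r7 m[φ3→X5] = [6962976, 2571048]
r7 m[φ3→X8] = [6, 9]
r7 m[φ4→X3] = [6, 6]
r7 m[φ5→X8] = [6, 3]
r7 m[φ6→X7] = [4, 7]
r7 m[φ7→X7] = [3, 3]
r7 m[φ8→X7] = [2, 4]
r7 m[X15→φ0] = [10080, 18216]
r7 m[X15→φ1] = [117180, 101844]
r7 m[X15→φ2] = [6696, 24354]
r7 m[X5→φ3] = [1, 1]
r7 m[X8→φ0] = [36, 27]
r7 m[X8→φ3] = [606960, 654696]
r7 m[X8→φ5] = [606960, 1964088]
r7 m[X3→φ1] = [6, 6]
r7 m[X3→φ4] = [931932, 657072]
r7 m[X7→φ2] = [24, 84]
r7 m[X7→φ6] = [1450224, 533304]
r7 m[X7→φ7] = [1933632, 1244376]
r7 m[X7→φ8] = [2900448, 933282]
r8 m[φ0→X15] = [279, 369]
r8 m[φ0→X8] = [101160, 218232]
r8 m[φ1→X15] = [24, 66]
r8 m[φ1→X3] = [931932, 657072]
r8 m[φ2→X15] = [420, 276]
r8 m[φ2→X7] = [241704, 44442]
r8 m[φ3→X5] = [6962976, 2571048]
r8 m[φ3→X8] = [6, 9]
r8 m[φ4→X3] = [6, 6]
r8 m[φ5→X8] = [6, 3]
r8 m[φ6→X7] = [4, 7]
r8 m[φ7→X7] = [3, 3]
r8 m[φ8→X7] = [2, 4]
r8 m[X15→φ0] = [10080, 18216]
r8 m[X15→φ1] = [117180, 101844]
r8 m[X15→φ2] = [6696, 24354]
r8 m[X5→φ3] = [1, 1]
r8 m[X8→φ0] = [36, 27]
r8 m[X8→φ3] = [606960, 654696]
r8 m[X8→φ5] = [606960, 1964088]
r8 m[X3→φ1] = [6, 6]
r8 m[X3→φ4] = [931932, 657072]
r8 m[X7→φ2] = [24, 84]
r8 m[X7→φ6] = [1450224, 533304]
r8 m[X7→φ7] = [1933632, 1244376]
r8 m[X7→φ8] = [2900448, 933282]
fixed point reached at round 8
b[X8] = ⊗ incoming = [3641760, 5892264]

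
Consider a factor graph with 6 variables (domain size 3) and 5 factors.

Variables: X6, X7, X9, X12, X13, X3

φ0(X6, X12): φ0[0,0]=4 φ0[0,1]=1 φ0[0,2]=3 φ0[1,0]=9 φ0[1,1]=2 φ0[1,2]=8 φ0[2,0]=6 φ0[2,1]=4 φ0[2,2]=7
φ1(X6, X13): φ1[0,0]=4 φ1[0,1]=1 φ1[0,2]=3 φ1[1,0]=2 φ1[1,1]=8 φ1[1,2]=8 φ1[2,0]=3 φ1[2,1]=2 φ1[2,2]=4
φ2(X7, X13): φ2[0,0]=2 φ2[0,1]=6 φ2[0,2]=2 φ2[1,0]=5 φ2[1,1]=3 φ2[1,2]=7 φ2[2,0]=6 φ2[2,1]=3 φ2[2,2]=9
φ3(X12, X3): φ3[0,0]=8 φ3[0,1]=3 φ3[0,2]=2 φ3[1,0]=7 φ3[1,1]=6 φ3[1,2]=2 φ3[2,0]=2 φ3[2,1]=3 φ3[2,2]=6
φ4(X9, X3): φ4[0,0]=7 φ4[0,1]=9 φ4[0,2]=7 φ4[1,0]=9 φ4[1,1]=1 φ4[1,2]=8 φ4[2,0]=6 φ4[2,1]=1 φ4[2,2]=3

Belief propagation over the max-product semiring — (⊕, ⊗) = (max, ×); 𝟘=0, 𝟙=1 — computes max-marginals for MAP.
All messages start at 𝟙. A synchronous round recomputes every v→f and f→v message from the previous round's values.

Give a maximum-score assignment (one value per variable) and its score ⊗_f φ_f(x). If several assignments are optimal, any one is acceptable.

init: all messages = 𝟙 over 3 values
r1 m[φ0→X6] = [4, 9, 7]
r1 m[φ0→X12] = [9, 4, 8]
r1 m[φ1→X6] = [4, 8, 4]
r1 m[φ1→X13] = [4, 8, 8]
r1 m[φ2→X7] = [6, 7, 9]
r1 m[φ2→X13] = [6, 6, 9]
r1 m[φ3→X12] = [8, 7, 6]
r1 m[φ3→X3] = [8, 6, 6]
r1 m[φ4→X9] = [9, 9, 6]
r1 m[φ4→X3] = [9, 9, 8]
r1 m[X6→φ0] = [1, 1, 1]
r1 m[X6→φ1] = [1, 1, 1]
r1 m[X7→φ2] = [1, 1, 1]
r1 m[X9→φ4] = [1, 1, 1]
r1 m[X12→φ0] = [1, 1, 1]
r1 m[X12→φ3] = [1, 1, 1]
r1 m[X13→φ1] = [1, 1, 1]
r1 m[X13→φ2] = [1, 1, 1]
r1 m[X3→φ3] = [1, 1, 1]
r1 m[X3→φ4] = [1, 1, 1]
r2 m[φ0→X6] = [4, 9, 7]
r2 m[φ0→X12] = [9, 4, 8]
r2 m[φ1→X6] = [4, 8, 4]
r2 m[φ1→X13] = [4, 8, 8]
r2 m[φ2→X7] = [6, 7, 9]
r2 m[φ2→X13] = [6, 6, 9]
r2 m[φ3→X12] = [8, 7, 6]
r2 m[φ3→X3] = [8, 6, 6]
r2 m[φ4→X9] = [9, 9, 6]
r2 m[φ4→X3] = [9, 9, 8]
r2 m[X6→φ0] = [4, 8, 4]
r2 m[X6→φ1] = [4, 9, 7]
r2 m[X7→φ2] = [1, 1, 1]
r2 m[X9→φ4] = [1, 1, 1]
r2 m[X12→φ0] = [8, 7, 6]
r2 m[X12→φ3] = [9, 4, 8]
r2 m[X13→φ1] = [6, 6, 9]
r2 m[X13→φ2] = [4, 8, 8]
r2 m[X3→φ3] = [9, 9, 8]
r2 m[X3→φ4] = [8, 6, 6]
r3 m[φ0→X6] = [32, 72, 48]
r3 m[φ0→X12] = [72, 16, 64]
r3 m[φ1→X6] = [27, 72, 36]
r3 m[φ1→X13] = [21, 72, 72]
r3 m[φ2→X7] = [48, 56, 72]
r3 m[φ2→X13] = [6, 6, 9]
r3 m[φ3→X12] = [72, 63, 48]
r3 m[φ3→X3] = [72, 27, 48]
r3 m[φ4→X9] = [56, 72, 48]
r3 m[φ4→X3] = [9, 9, 8]
r3 m[X6→φ0] = [4, 8, 4]
r3 m[X6→φ1] = [4, 9, 7]
r3 m[X7→φ2] = [1, 1, 1]
r3 m[X9→φ4] = [1, 1, 1]
r3 m[X12→φ0] = [8, 7, 6]
r3 m[X12→φ3] = [9, 4, 8]
r3 m[X13→φ1] = [6, 6, 9]
r3 m[X13→φ2] = [4, 8, 8]
r3 m[X3→φ3] = [9, 9, 8]
r3 m[X3→φ4] = [8, 6, 6]
r4 m[φ0→X6] = [32, 72, 48]
r4 m[φ0→X12] = [72, 16, 64]
r4 m[φ1→X6] = [27, 72, 36]
r4 m[φ1→X13] = [21, 72, 72]
r4 m[φ2→X7] = [48, 56, 72]
r4 m[φ2→X13] = [6, 6, 9]
r4 m[φ3→X12] = [72, 63, 48]
r4 m[φ3→X3] = [72, 27, 48]
r4 m[φ4→X9] = [56, 72, 48]
r4 m[φ4→X3] = [9, 9, 8]
r4 m[X6→φ0] = [27, 72, 36]
r4 m[X6→φ1] = [32, 72, 48]
r4 m[X7→φ2] = [1, 1, 1]
r4 m[X9→φ4] = [1, 1, 1]
r4 m[X12→φ0] = [72, 63, 48]
r4 m[X12→φ3] = [72, 16, 64]
r4 m[X13→φ1] = [6, 6, 9]
r4 m[X13→φ2] = [21, 72, 72]
r4 m[X3→φ3] = [9, 9, 8]
r4 m[X3→φ4] = [72, 27, 48]
r5 m[φ0→X6] = [288, 648, 432]
r5 m[φ0→X12] = [648, 144, 576]
r5 m[φ1→X6] = [27, 72, 36]
r5 m[φ1→X13] = [144, 576, 576]
r5 m[φ2→X7] = [432, 504, 648]
r5 m[φ2→X13] = [6, 6, 9]
r5 m[φ3→X12] = [72, 63, 48]
r5 m[φ3→X3] = [576, 216, 384]
r5 m[φ4→X9] = [504, 648, 432]
r5 m[φ4→X3] = [9, 9, 8]
r5 m[X6→φ0] = [27, 72, 36]
r5 m[X6→φ1] = [32, 72, 48]
r5 m[X7→φ2] = [1, 1, 1]
r5 m[X9→φ4] = [1, 1, 1]
r5 m[X12→φ0] = [72, 63, 48]
r5 m[X12→φ3] = [72, 16, 64]
r5 m[X13→φ1] = [6, 6, 9]
r5 m[X13→φ2] = [21, 72, 72]
r5 m[X3→φ3] = [9, 9, 8]
r5 m[X3→φ4] = [72, 27, 48]
r6 m[φ0→X6] = [288, 648, 432]
r6 m[φ0→X12] = [648, 144, 576]
r6 m[φ1→X6] = [27, 72, 36]
r6 m[φ1→X13] = [144, 576, 576]
r6 m[φ2→X7] = [432, 504, 648]
r6 m[φ2→X13] = [6, 6, 9]
r6 m[φ3→X12] = [72, 63, 48]
r6 m[φ3→X3] = [576, 216, 384]
r6 m[φ4→X9] = [504, 648, 432]
r6 m[φ4→X3] = [9, 9, 8]
r6 m[X6→φ0] = [27, 72, 36]
r6 m[X6→φ1] = [288, 648, 432]
r6 m[X7→φ2] = [1, 1, 1]
r6 m[X9→φ4] = [1, 1, 1]
r6 m[X12→φ0] = [72, 63, 48]
r6 m[X12→φ3] = [648, 144, 576]
r6 m[X13→φ1] = [6, 6, 9]
r6 m[X13→φ2] = [144, 576, 576]
r6 m[X3→φ3] = [9, 9, 8]
r6 m[X3→φ4] = [576, 216, 384]
r7 m[φ0→X6] = [288, 648, 432]
r7 m[φ0→X12] = [648, 144, 576]
r7 m[φ1→X6] = [27, 72, 36]
r7 m[φ1→X13] = [1296, 5184, 5184]
r7 m[φ2→X7] = [3456, 4032, 5184]
r7 m[φ2→X13] = [6, 6, 9]
r7 m[φ3→X12] = [72, 63, 48]
r7 m[φ3→X3] = [5184, 1944, 3456]
r7 m[φ4→X9] = [4032, 5184, 3456]
r7 m[φ4→X3] = [9, 9, 8]
r7 m[X6→φ0] = [27, 72, 36]
r7 m[X6→φ1] = [288, 648, 432]
r7 m[X7→φ2] = [1, 1, 1]
r7 m[X9→φ4] = [1, 1, 1]
r7 m[X12→φ0] = [72, 63, 48]
r7 m[X12→φ3] = [648, 144, 576]
r7 m[X13→φ1] = [6, 6, 9]
r7 m[X13→φ2] = [144, 576, 576]
r7 m[X3→φ3] = [9, 9, 8]
r7 m[X3→φ4] = [576, 216, 384]
r8 m[φ0→X6] = [288, 648, 432]
r8 m[φ0→X12] = [648, 144, 576]
r8 m[φ1→X6] = [27, 72, 36]
r8 m[φ1→X13] = [1296, 5184, 5184]
r8 m[φ2→X7] = [3456, 4032, 5184]
r8 m[φ2→X13] = [6, 6, 9]
r8 m[φ3→X12] = [72, 63, 48]
r8 m[φ3→X3] = [5184, 1944, 3456]
r8 m[φ4→X9] = [4032, 5184, 3456]
r8 m[φ4→X3] = [9, 9, 8]
r8 m[X6→φ0] = [27, 72, 36]
r8 m[X6→φ1] = [288, 648, 432]
r8 m[X7→φ2] = [1, 1, 1]
r8 m[X9→φ4] = [1, 1, 1]
r8 m[X12→φ0] = [72, 63, 48]
r8 m[X12→φ3] = [648, 144, 576]
r8 m[X13→φ1] = [6, 6, 9]
r8 m[X13→φ2] = [1296, 5184, 5184]
r8 m[X3→φ3] = [9, 9, 8]
r8 m[X3→φ4] = [5184, 1944, 3456]
r9 m[φ0→X6] = [288, 648, 432]
r9 m[φ0→X12] = [648, 144, 576]
r9 m[φ1→X6] = [27, 72, 36]
r9 m[φ1→X13] = [1296, 5184, 5184]
r9 m[φ2→X7] = [31104, 36288, 46656]
r9 m[φ2→X13] = [6, 6, 9]
r9 m[φ3→X12] = [72, 63, 48]
r9 m[φ3→X3] = [5184, 1944, 3456]
r9 m[φ4→X9] = [36288, 46656, 31104]
r9 m[φ4→X3] = [9, 9, 8]
r9 m[X6→φ0] = [27, 72, 36]
r9 m[X6→φ1] = [288, 648, 432]
r9 m[X7→φ2] = [1, 1, 1]
r9 m[X9→φ4] = [1, 1, 1]
r9 m[X12→φ0] = [72, 63, 48]
r9 m[X12→φ3] = [648, 144, 576]
r9 m[X13→φ1] = [6, 6, 9]
r9 m[X13→φ2] = [1296, 5184, 5184]
r9 m[X3→φ3] = [9, 9, 8]
r9 m[X3→φ4] = [5184, 1944, 3456]
r10 m[φ0→X6] = [288, 648, 432]
r10 m[φ0→X12] = [648, 144, 576]
r10 m[φ1→X6] = [27, 72, 36]
r10 m[φ1→X13] = [1296, 5184, 5184]
r10 m[φ2→X7] = [31104, 36288, 46656]
r10 m[φ2→X13] = [6, 6, 9]
r10 m[φ3→X12] = [72, 63, 48]
r10 m[φ3→X3] = [5184, 1944, 3456]
r10 m[φ4→X9] = [36288, 46656, 31104]
r10 m[φ4→X3] = [9, 9, 8]
r10 m[X6→φ0] = [27, 72, 36]
r10 m[X6→φ1] = [288, 648, 432]
r10 m[X7→φ2] = [1, 1, 1]
r10 m[X9→φ4] = [1, 1, 1]
r10 m[X12→φ0] = [72, 63, 48]
r10 m[X12→φ3] = [648, 144, 576]
r10 m[X13→φ1] = [6, 6, 9]
r10 m[X13→φ2] = [1296, 5184, 5184]
r10 m[X3→φ3] = [9, 9, 8]
r10 m[X3→φ4] = [5184, 1944, 3456]
fixed point reached at round 10
traceback from X6: (X6=1, X7=2, X9=1, X12=0, X13=2, X3=0), score=46656

assignment: (X6=1, X7=2, X9=1, X12=0, X13=2, X3=0); score = 46656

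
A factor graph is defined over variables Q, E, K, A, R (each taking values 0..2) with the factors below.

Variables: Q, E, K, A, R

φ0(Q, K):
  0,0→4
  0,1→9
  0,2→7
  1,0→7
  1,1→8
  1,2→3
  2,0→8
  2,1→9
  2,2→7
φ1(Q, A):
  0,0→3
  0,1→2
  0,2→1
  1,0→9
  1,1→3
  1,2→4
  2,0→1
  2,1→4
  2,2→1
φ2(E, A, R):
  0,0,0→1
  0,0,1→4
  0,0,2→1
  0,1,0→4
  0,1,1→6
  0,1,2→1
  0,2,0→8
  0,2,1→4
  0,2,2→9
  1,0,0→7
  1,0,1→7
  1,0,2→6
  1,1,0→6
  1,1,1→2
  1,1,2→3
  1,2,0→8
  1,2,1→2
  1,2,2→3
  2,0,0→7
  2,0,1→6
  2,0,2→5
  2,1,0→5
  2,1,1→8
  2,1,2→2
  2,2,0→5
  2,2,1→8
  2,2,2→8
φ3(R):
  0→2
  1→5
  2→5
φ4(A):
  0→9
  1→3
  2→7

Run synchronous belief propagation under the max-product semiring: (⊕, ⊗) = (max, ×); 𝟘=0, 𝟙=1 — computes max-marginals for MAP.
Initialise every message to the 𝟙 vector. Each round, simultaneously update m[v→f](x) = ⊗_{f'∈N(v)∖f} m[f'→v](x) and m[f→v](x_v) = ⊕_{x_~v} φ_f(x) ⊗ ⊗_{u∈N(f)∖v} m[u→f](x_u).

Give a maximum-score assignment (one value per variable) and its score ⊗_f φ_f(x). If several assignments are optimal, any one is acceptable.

assignment: (Q=1, E=1, K=1, A=0, R=1); score = 22680

init: all messages = 𝟙 over 3 values
r1 m[φ0→Q] = [9, 8, 9]
r1 m[φ0→K] = [8, 9, 7]
r1 m[φ1→Q] = [3, 9, 4]
r1 m[φ1→A] = [9, 4, 4]
r1 m[φ2→E] = [9, 8, 8]
r1 m[φ2→A] = [7, 8, 9]
r1 m[φ2→R] = [8, 8, 9]
r1 m[φ3→R] = [2, 5, 5]
r1 m[φ4→A] = [9, 3, 7]
r1 m[Q→φ0] = [1, 1, 1]
r1 m[Q→φ1] = [1, 1, 1]
r1 m[E→φ2] = [1, 1, 1]
r1 m[K→φ0] = [1, 1, 1]
r1 m[A→φ1] = [1, 1, 1]
r1 m[A→φ2] = [1, 1, 1]
r1 m[A→φ4] = [1, 1, 1]
r1 m[R→φ2] = [1, 1, 1]
r1 m[R→φ3] = [1, 1, 1]
r2 m[φ0→Q] = [9, 8, 9]
r2 m[φ0→K] = [8, 9, 7]
r2 m[φ1→Q] = [3, 9, 4]
r2 m[φ1→A] = [9, 4, 4]
r2 m[φ2→E] = [9, 8, 8]
r2 m[φ2→A] = [7, 8, 9]
r2 m[φ2→R] = [8, 8, 9]
r2 m[φ3→R] = [2, 5, 5]
r2 m[φ4→A] = [9, 3, 7]
r2 m[Q→φ0] = [3, 9, 4]
r2 m[Q→φ1] = [9, 8, 9]
r2 m[E→φ2] = [1, 1, 1]
r2 m[K→φ0] = [1, 1, 1]
r2 m[A→φ1] = [63, 24, 63]
r2 m[A→φ2] = [81, 12, 28]
r2 m[A→φ4] = [63, 32, 36]
r2 m[R→φ2] = [2, 5, 5]
r2 m[R→φ3] = [8, 8, 9]
r3 m[φ0→Q] = [9, 8, 9]
r3 m[φ0→K] = [63, 72, 28]
r3 m[φ1→Q] = [189, 567, 96]
r3 m[φ1→A] = [72, 36, 32]
r3 m[φ2→E] = [1620, 2835, 2430]
r3 m[φ2→A] = [35, 40, 45]
r3 m[φ2→R] = [567, 567, 486]
r3 m[φ3→R] = [2, 5, 5]
r3 m[φ4→A] = [9, 3, 7]
r3 m[Q→φ0] = [3, 9, 4]
r3 m[Q→φ1] = [9, 8, 9]
r3 m[E→φ2] = [1, 1, 1]
r3 m[K→φ0] = [1, 1, 1]
r3 m[A→φ1] = [63, 24, 63]
r3 m[A→φ2] = [81, 12, 28]
r3 m[A→φ4] = [63, 32, 36]
r3 m[R→φ2] = [2, 5, 5]
r3 m[R→φ3] = [8, 8, 9]
r4 m[φ0→Q] = [9, 8, 9]
r4 m[φ0→K] = [63, 72, 28]
r4 m[φ1→Q] = [189, 567, 96]
r4 m[φ1→A] = [72, 36, 32]
r4 m[φ2→E] = [1620, 2835, 2430]
r4 m[φ2→A] = [35, 40, 45]
r4 m[φ2→R] = [567, 567, 486]
r4 m[φ3→R] = [2, 5, 5]
r4 m[φ4→A] = [9, 3, 7]
r4 m[Q→φ0] = [189, 567, 96]
r4 m[Q→φ1] = [9, 8, 9]
r4 m[E→φ2] = [1, 1, 1]
r4 m[K→φ0] = [1, 1, 1]
r4 m[A→φ1] = [315, 120, 315]
r4 m[A→φ2] = [648, 108, 224]
r4 m[A→φ4] = [2520, 1440, 1440]
r4 m[R→φ2] = [2, 5, 5]
r4 m[R→φ3] = [567, 567, 486]
r5 m[φ0→Q] = [9, 8, 9]
r5 m[φ0→K] = [3969, 4536, 1701]
r5 m[φ1→Q] = [945, 2835, 480]
r5 m[φ1→A] = [72, 36, 32]
r5 m[φ2→E] = [12960, 22680, 19440]
r5 m[φ2→A] = [35, 40, 45]
r5 m[φ2→R] = [4536, 4536, 3888]
r5 m[φ3→R] = [2, 5, 5]
r5 m[φ4→A] = [9, 3, 7]
r5 m[Q→φ0] = [189, 567, 96]
r5 m[Q→φ1] = [9, 8, 9]
r5 m[E→φ2] = [1, 1, 1]
r5 m[K→φ0] = [1, 1, 1]
r5 m[A→φ1] = [315, 120, 315]
r5 m[A→φ2] = [648, 108, 224]
r5 m[A→φ4] = [2520, 1440, 1440]
r5 m[R→φ2] = [2, 5, 5]
r5 m[R→φ3] = [567, 567, 486]
r6 m[φ0→Q] = [9, 8, 9]
r6 m[φ0→K] = [3969, 4536, 1701]
r6 m[φ1→Q] = [945, 2835, 480]
r6 m[φ1→A] = [72, 36, 32]
r6 m[φ2→E] = [12960, 22680, 19440]
r6 m[φ2→A] = [35, 40, 45]
r6 m[φ2→R] = [4536, 4536, 3888]
r6 m[φ3→R] = [2, 5, 5]
r6 m[φ4→A] = [9, 3, 7]
r6 m[Q→φ0] = [945, 2835, 480]
r6 m[Q→φ1] = [9, 8, 9]
r6 m[E→φ2] = [1, 1, 1]
r6 m[K→φ0] = [1, 1, 1]
r6 m[A→φ1] = [315, 120, 315]
r6 m[A→φ2] = [648, 108, 224]
r6 m[A→φ4] = [2520, 1440, 1440]
r6 m[R→φ2] = [2, 5, 5]
r6 m[R→φ3] = [4536, 4536, 3888]
r7 m[φ0→Q] = [9, 8, 9]
r7 m[φ0→K] = [19845, 22680, 8505]
r7 m[φ1→Q] = [945, 2835, 480]
r7 m[φ1→A] = [72, 36, 32]
r7 m[φ2→E] = [12960, 22680, 19440]
r7 m[φ2→A] = [35, 40, 45]
r7 m[φ2→R] = [4536, 4536, 3888]
r7 m[φ3→R] = [2, 5, 5]
r7 m[φ4→A] = [9, 3, 7]
r7 m[Q→φ0] = [945, 2835, 480]
r7 m[Q→φ1] = [9, 8, 9]
r7 m[E→φ2] = [1, 1, 1]
r7 m[K→φ0] = [1, 1, 1]
r7 m[A→φ1] = [315, 120, 315]
r7 m[A→φ2] = [648, 108, 224]
r7 m[A→φ4] = [2520, 1440, 1440]
r7 m[R→φ2] = [2, 5, 5]
r7 m[R→φ3] = [4536, 4536, 3888]
r8 m[φ0→Q] = [9, 8, 9]
r8 m[φ0→K] = [19845, 22680, 8505]
r8 m[φ1→Q] = [945, 2835, 480]
r8 m[φ1→A] = [72, 36, 32]
r8 m[φ2→E] = [12960, 22680, 19440]
r8 m[φ2→A] = [35, 40, 45]
r8 m[φ2→R] = [4536, 4536, 3888]
r8 m[φ3→R] = [2, 5, 5]
r8 m[φ4→A] = [9, 3, 7]
r8 m[Q→φ0] = [945, 2835, 480]
r8 m[Q→φ1] = [9, 8, 9]
r8 m[E→φ2] = [1, 1, 1]
r8 m[K→φ0] = [1, 1, 1]
r8 m[A→φ1] = [315, 120, 315]
r8 m[A→φ2] = [648, 108, 224]
r8 m[A→φ4] = [2520, 1440, 1440]
r8 m[R→φ2] = [2, 5, 5]
r8 m[R→φ3] = [4536, 4536, 3888]
fixed point reached at round 8
traceback from Q: (Q=1, E=1, K=1, A=0, R=1), score=22680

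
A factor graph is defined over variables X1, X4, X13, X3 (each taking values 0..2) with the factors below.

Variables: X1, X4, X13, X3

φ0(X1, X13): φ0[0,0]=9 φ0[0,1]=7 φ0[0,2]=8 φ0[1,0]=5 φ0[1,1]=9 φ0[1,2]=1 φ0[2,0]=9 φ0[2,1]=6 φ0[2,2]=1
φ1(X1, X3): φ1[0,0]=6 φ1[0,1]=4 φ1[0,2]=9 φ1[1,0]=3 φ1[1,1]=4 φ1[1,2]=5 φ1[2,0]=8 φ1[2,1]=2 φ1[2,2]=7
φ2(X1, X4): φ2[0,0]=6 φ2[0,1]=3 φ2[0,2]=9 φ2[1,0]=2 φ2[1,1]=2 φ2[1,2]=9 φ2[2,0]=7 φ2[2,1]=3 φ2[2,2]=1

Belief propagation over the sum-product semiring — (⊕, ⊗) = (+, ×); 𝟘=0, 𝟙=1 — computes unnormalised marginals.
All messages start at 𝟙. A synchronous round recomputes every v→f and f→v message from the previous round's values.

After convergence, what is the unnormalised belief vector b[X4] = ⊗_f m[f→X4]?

init: all messages = 𝟙 over 3 values
r1 m[φ0→X1] = [24, 15, 16]
r1 m[φ0→X13] = [23, 22, 10]
r1 m[φ1→X1] = [19, 12, 17]
r1 m[φ1→X3] = [17, 10, 21]
r1 m[φ2→X1] = [18, 13, 11]
r1 m[φ2→X4] = [15, 8, 19]
r1 m[X1→φ0] = [1, 1, 1]
r1 m[X1→φ1] = [1, 1, 1]
r1 m[X1→φ2] = [1, 1, 1]
r1 m[X4→φ2] = [1, 1, 1]
r1 m[X13→φ0] = [1, 1, 1]
r1 m[X3→φ1] = [1, 1, 1]
r2 m[φ0→X1] = [24, 15, 16]
r2 m[φ0→X13] = [23, 22, 10]
r2 m[φ1→X1] = [19, 12, 17]
r2 m[φ1→X3] = [17, 10, 21]
r2 m[φ2→X1] = [18, 13, 11]
r2 m[φ2→X4] = [15, 8, 19]
r2 m[X1→φ0] = [342, 156, 187]
r2 m[X1→φ1] = [432, 195, 176]
r2 m[X1→φ2] = [456, 180, 272]
r2 m[X4→φ2] = [1, 1, 1]
r2 m[X13→φ0] = [1, 1, 1]
r2 m[X3→φ1] = [1, 1, 1]
r3 m[φ0→X1] = [24, 15, 16]
r3 m[φ0→X13] = [5541, 4920, 3079]
r3 m[φ1→X1] = [19, 12, 17]
r3 m[φ1→X3] = [4585, 2860, 6095]
r3 m[φ2→X1] = [18, 13, 11]
r3 m[φ2→X4] = [5000, 2544, 5996]
r3 m[X1→φ0] = [342, 156, 187]
r3 m[X1→φ1] = [432, 195, 176]
r3 m[X1→φ2] = [456, 180, 272]
r3 m[X4→φ2] = [1, 1, 1]
r3 m[X13→φ0] = [1, 1, 1]
r3 m[X3→φ1] = [1, 1, 1]
r4 m[φ0→X1] = [24, 15, 16]
r4 m[φ0→X13] = [5541, 4920, 3079]
r4 m[φ1→X1] = [19, 12, 17]
r4 m[φ1→X3] = [4585, 2860, 6095]
r4 m[φ2→X1] = [18, 13, 11]
r4 m[φ2→X4] = [5000, 2544, 5996]
r4 m[X1→φ0] = [342, 156, 187]
r4 m[X1→φ1] = [432, 195, 176]
r4 m[X1→φ2] = [456, 180, 272]
r4 m[X4→φ2] = [1, 1, 1]
r4 m[X13→φ0] = [1, 1, 1]
r4 m[X3→φ1] = [1, 1, 1]
fixed point reached at round 4
b[X4] = ⊗ incoming = [5000, 2544, 5996]

b[X4] = [5000, 2544, 5996]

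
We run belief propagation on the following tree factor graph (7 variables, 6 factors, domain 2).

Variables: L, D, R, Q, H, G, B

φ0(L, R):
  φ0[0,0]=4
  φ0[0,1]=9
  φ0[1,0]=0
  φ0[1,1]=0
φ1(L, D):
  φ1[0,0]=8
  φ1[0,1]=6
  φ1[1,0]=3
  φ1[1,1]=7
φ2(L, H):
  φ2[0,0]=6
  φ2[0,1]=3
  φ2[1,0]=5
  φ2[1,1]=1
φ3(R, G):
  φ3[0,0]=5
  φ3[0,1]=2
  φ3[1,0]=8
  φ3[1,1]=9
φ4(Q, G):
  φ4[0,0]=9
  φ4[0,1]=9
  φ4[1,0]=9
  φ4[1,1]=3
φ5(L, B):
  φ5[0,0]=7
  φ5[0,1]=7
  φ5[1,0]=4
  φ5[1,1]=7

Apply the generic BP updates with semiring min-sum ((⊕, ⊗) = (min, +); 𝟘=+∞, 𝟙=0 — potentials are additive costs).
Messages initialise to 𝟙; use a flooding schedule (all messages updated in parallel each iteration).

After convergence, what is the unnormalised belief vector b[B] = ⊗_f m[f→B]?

b[B] = [13, 16]

init: all messages = 𝟙 over 2 values
r1 m[φ0→L] = [4, 0]
r1 m[φ0→R] = [0, 0]
r1 m[φ1→L] = [6, 3]
r1 m[φ1→D] = [3, 6]
r1 m[φ2→L] = [3, 1]
r1 m[φ2→H] = [5, 1]
r1 m[φ3→R] = [2, 8]
r1 m[φ3→G] = [5, 2]
r1 m[φ4→Q] = [9, 3]
r1 m[φ4→G] = [9, 3]
r1 m[φ5→L] = [7, 4]
r1 m[φ5→B] = [4, 7]
r1 m[L→φ0] = [0, 0]
r1 m[L→φ1] = [0, 0]
r1 m[L→φ2] = [0, 0]
r1 m[L→φ5] = [0, 0]
r1 m[D→φ1] = [0, 0]
r1 m[R→φ0] = [0, 0]
r1 m[R→φ3] = [0, 0]
r1 m[Q→φ4] = [0, 0]
r1 m[H→φ2] = [0, 0]
r1 m[G→φ3] = [0, 0]
r1 m[G→φ4] = [0, 0]
r1 m[B→φ5] = [0, 0]
r2 m[φ0→L] = [4, 0]
r2 m[φ0→R] = [0, 0]
r2 m[φ1→L] = [6, 3]
r2 m[φ1→D] = [3, 6]
r2 m[φ2→L] = [3, 1]
r2 m[φ2→H] = [5, 1]
r2 m[φ3→R] = [2, 8]
r2 m[φ3→G] = [5, 2]
r2 m[φ4→Q] = [9, 3]
r2 m[φ4→G] = [9, 3]
r2 m[φ5→L] = [7, 4]
r2 m[φ5→B] = [4, 7]
r2 m[L→φ0] = [16, 8]
r2 m[L→φ1] = [14, 5]
r2 m[L→φ2] = [17, 7]
r2 m[L→φ5] = [13, 4]
r2 m[D→φ1] = [0, 0]
r2 m[R→φ0] = [2, 8]
r2 m[R→φ3] = [0, 0]
r2 m[Q→φ4] = [0, 0]
r2 m[H→φ2] = [0, 0]
r2 m[G→φ3] = [9, 3]
r2 m[G→φ4] = [5, 2]
r2 m[B→φ5] = [0, 0]
r3 m[φ0→L] = [6, 2]
r3 m[φ0→R] = [8, 8]
r3 m[φ1→L] = [6, 3]
r3 m[φ1→D] = [8, 12]
r3 m[φ2→L] = [3, 1]
r3 m[φ2→H] = [12, 8]
r3 m[φ3→R] = [5, 12]
r3 m[φ3→G] = [5, 2]
r3 m[φ4→Q] = [11, 5]
r3 m[φ4→G] = [9, 3]
r3 m[φ5→L] = [7, 4]
r3 m[φ5→B] = [8, 11]
r3 m[L→φ0] = [16, 8]
r3 m[L→φ1] = [14, 5]
r3 m[L→φ2] = [17, 7]
r3 m[L→φ5] = [13, 4]
r3 m[D→φ1] = [0, 0]
r3 m[R→φ0] = [2, 8]
r3 m[R→φ3] = [0, 0]
r3 m[Q→φ4] = [0, 0]
r3 m[H→φ2] = [0, 0]
r3 m[G→φ3] = [9, 3]
r3 m[G→φ4] = [5, 2]
r3 m[B→φ5] = [0, 0]
r4 m[φ0→L] = [6, 2]
r4 m[φ0→R] = [8, 8]
r4 m[φ1→L] = [6, 3]
r4 m[φ1→D] = [8, 12]
r4 m[φ2→L] = [3, 1]
r4 m[φ2→H] = [12, 8]
r4 m[φ3→R] = [5, 12]
r4 m[φ3→G] = [5, 2]
r4 m[φ4→Q] = [11, 5]
r4 m[φ4→G] = [9, 3]
r4 m[φ5→L] = [7, 4]
r4 m[φ5→B] = [8, 11]
r4 m[L→φ0] = [16, 8]
r4 m[L→φ1] = [16, 7]
r4 m[L→φ2] = [19, 9]
r4 m[L→φ5] = [15, 6]
r4 m[D→φ1] = [0, 0]
r4 m[R→φ0] = [5, 12]
r4 m[R→φ3] = [8, 8]
r4 m[Q→φ4] = [0, 0]
r4 m[H→φ2] = [0, 0]
r4 m[G→φ3] = [9, 3]
r4 m[G→φ4] = [5, 2]
r4 m[B→φ5] = [0, 0]
r5 m[φ0→L] = [9, 5]
r5 m[φ0→R] = [8, 8]
r5 m[φ1→L] = [6, 3]
r5 m[φ1→D] = [10, 14]
r5 m[φ2→L] = [3, 1]
r5 m[φ2→H] = [14, 10]
r5 m[φ3→R] = [5, 12]
r5 m[φ3→G] = [13, 10]
r5 m[φ4→Q] = [11, 5]
r5 m[φ4→G] = [9, 3]
r5 m[φ5→L] = [7, 4]
r5 m[φ5→B] = [10, 13]
r5 m[L→φ0] = [16, 8]
r5 m[L→φ1] = [16, 7]
r5 m[L→φ2] = [19, 9]
r5 m[L→φ5] = [15, 6]
r5 m[D→φ1] = [0, 0]
r5 m[R→φ0] = [5, 12]
r5 m[R→φ3] = [8, 8]
r5 m[Q→φ4] = [0, 0]
r5 m[H→φ2] = [0, 0]
r5 m[G→φ3] = [9, 3]
r5 m[G→φ4] = [5, 2]
r5 m[B→φ5] = [0, 0]
r6 m[φ0→L] = [9, 5]
r6 m[φ0→R] = [8, 8]
r6 m[φ1→L] = [6, 3]
r6 m[φ1→D] = [10, 14]
r6 m[φ2→L] = [3, 1]
r6 m[φ2→H] = [14, 10]
r6 m[φ3→R] = [5, 12]
r6 m[φ3→G] = [13, 10]
r6 m[φ4→Q] = [11, 5]
r6 m[φ4→G] = [9, 3]
r6 m[φ5→L] = [7, 4]
r6 m[φ5→B] = [10, 13]
r6 m[L→φ0] = [16, 8]
r6 m[L→φ1] = [19, 10]
r6 m[L→φ2] = [22, 12]
r6 m[L→φ5] = [18, 9]
r6 m[D→φ1] = [0, 0]
r6 m[R→φ0] = [5, 12]
r6 m[R→φ3] = [8, 8]
r6 m[Q→φ4] = [0, 0]
r6 m[H→φ2] = [0, 0]
r6 m[G→φ3] = [9, 3]
r6 m[G→φ4] = [13, 10]
r6 m[B→φ5] = [0, 0]
r7 m[φ0→L] = [9, 5]
r7 m[φ0→R] = [8, 8]
r7 m[φ1→L] = [6, 3]
r7 m[φ1→D] = [13, 17]
r7 m[φ2→L] = [3, 1]
r7 m[φ2→H] = [17, 13]
r7 m[φ3→R] = [5, 12]
r7 m[φ3→G] = [13, 10]
r7 m[φ4→Q] = [19, 13]
r7 m[φ4→G] = [9, 3]
r7 m[φ5→L] = [7, 4]
r7 m[φ5→B] = [13, 16]
r7 m[L→φ0] = [16, 8]
r7 m[L→φ1] = [19, 10]
r7 m[L→φ2] = [22, 12]
r7 m[L→φ5] = [18, 9]
r7 m[D→φ1] = [0, 0]
r7 m[R→φ0] = [5, 12]
r7 m[R→φ3] = [8, 8]
r7 m[Q→φ4] = [0, 0]
r7 m[H→φ2] = [0, 0]
r7 m[G→φ3] = [9, 3]
r7 m[G→φ4] = [13, 10]
r7 m[B→φ5] = [0, 0]
r8 m[φ0→L] = [9, 5]
r8 m[φ0→R] = [8, 8]
r8 m[φ1→L] = [6, 3]
r8 m[φ1→D] = [13, 17]
r8 m[φ2→L] = [3, 1]
r8 m[φ2→H] = [17, 13]
r8 m[φ3→R] = [5, 12]
r8 m[φ3→G] = [13, 10]
r8 m[φ4→Q] = [19, 13]
r8 m[φ4→G] = [9, 3]
r8 m[φ5→L] = [7, 4]
r8 m[φ5→B] = [13, 16]
r8 m[L→φ0] = [16, 8]
r8 m[L→φ1] = [19, 10]
r8 m[L→φ2] = [22, 12]
r8 m[L→φ5] = [18, 9]
r8 m[D→φ1] = [0, 0]
r8 m[R→φ0] = [5, 12]
r8 m[R→φ3] = [8, 8]
r8 m[Q→φ4] = [0, 0]
r8 m[H→φ2] = [0, 0]
r8 m[G→φ3] = [9, 3]
r8 m[G→φ4] = [13, 10]
r8 m[B→φ5] = [0, 0]
fixed point reached at round 8
b[B] = ⊗ incoming = [13, 16]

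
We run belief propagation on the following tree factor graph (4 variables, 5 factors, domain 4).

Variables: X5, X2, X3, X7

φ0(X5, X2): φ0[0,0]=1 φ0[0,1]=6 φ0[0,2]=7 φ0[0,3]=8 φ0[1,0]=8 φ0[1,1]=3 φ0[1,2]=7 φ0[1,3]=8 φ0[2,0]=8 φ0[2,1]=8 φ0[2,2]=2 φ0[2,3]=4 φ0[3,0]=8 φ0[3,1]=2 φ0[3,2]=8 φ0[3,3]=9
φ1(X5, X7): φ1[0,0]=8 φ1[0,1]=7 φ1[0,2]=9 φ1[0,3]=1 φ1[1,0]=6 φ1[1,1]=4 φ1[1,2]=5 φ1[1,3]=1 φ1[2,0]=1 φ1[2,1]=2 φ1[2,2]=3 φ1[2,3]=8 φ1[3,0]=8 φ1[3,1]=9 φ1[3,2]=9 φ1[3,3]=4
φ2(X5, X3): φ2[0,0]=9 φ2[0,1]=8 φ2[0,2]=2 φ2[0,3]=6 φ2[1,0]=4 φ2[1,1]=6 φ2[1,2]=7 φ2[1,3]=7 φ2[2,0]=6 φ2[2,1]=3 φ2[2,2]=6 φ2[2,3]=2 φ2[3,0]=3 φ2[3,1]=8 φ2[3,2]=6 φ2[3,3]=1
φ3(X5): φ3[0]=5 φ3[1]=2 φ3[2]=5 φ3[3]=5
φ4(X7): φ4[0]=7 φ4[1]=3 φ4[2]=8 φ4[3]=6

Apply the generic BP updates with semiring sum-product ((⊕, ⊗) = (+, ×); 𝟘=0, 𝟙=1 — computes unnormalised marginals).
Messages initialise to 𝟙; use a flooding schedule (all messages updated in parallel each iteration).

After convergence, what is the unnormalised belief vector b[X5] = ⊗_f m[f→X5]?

init: all messages = 𝟙 over 4 values
r1 m[φ0→X5] = [22, 26, 22, 27]
r1 m[φ0→X2] = [25, 19, 24, 29]
r1 m[φ1→X5] = [25, 16, 14, 30]
r1 m[φ1→X7] = [23, 22, 26, 14]
r1 m[φ2→X5] = [25, 24, 17, 18]
r1 m[φ2→X3] = [22, 25, 21, 16]
r1 m[φ3→X5] = [5, 2, 5, 5]
r1 m[φ4→X7] = [7, 3, 8, 6]
r1 m[X5→φ0] = [1, 1, 1, 1]
r1 m[X5→φ1] = [1, 1, 1, 1]
r1 m[X5→φ2] = [1, 1, 1, 1]
r1 m[X5→φ3] = [1, 1, 1, 1]
r1 m[X2→φ0] = [1, 1, 1, 1]
r1 m[X3→φ2] = [1, 1, 1, 1]
r1 m[X7→φ1] = [1, 1, 1, 1]
r1 m[X7→φ4] = [1, 1, 1, 1]
r2 m[φ0→X5] = [22, 26, 22, 27]
r2 m[φ0→X2] = [25, 19, 24, 29]
r2 m[φ1→X5] = [25, 16, 14, 30]
r2 m[φ1→X7] = [23, 22, 26, 14]
r2 m[φ2→X5] = [25, 24, 17, 18]
r2 m[φ2→X3] = [22, 25, 21, 16]
r2 m[φ3→X5] = [5, 2, 5, 5]
r2 m[φ4→X7] = [7, 3, 8, 6]
r2 m[X5→φ0] = [3125, 768, 1190, 2700]
r2 m[X5→φ1] = [2750, 1248, 1870, 2430]
r2 m[X5→φ2] = [2750, 832, 1540, 4050]
r2 m[X5→φ3] = [13750, 9984, 5236, 14580]
r2 m[X2→φ0] = [1, 1, 1, 1]
r2 m[X3→φ2] = [1, 1, 1, 1]
r2 m[X7→φ1] = [7, 3, 8, 6]
r2 m[X7→φ4] = [23, 22, 26, 14]
r3 m[φ0→X5] = [22, 26, 22, 27]
r3 m[φ0→X2] = [40389, 35974, 51231, 60204]
r3 m[φ1→X5] = [155, 100, 85, 179]
r3 m[φ1→X7] = [50798, 49852, 58470, 28678]
r3 m[φ2→X5] = [25, 24, 17, 18]
r3 m[φ2→X3] = [49468, 64012, 44864, 29454]
r3 m[φ3→X5] = [5, 2, 5, 5]
r3 m[φ4→X7] = [7, 3, 8, 6]
r3 m[X5→φ0] = [3125, 768, 1190, 2700]
r3 m[X5→φ1] = [2750, 1248, 1870, 2430]
r3 m[X5→φ2] = [2750, 832, 1540, 4050]
r3 m[X5→φ3] = [13750, 9984, 5236, 14580]
r3 m[X2→φ0] = [1, 1, 1, 1]
r3 m[X3→φ2] = [1, 1, 1, 1]
r3 m[X7→φ1] = [7, 3, 8, 6]
r3 m[X7→φ4] = [23, 22, 26, 14]
r4 m[φ0→X5] = [22, 26, 22, 27]
r4 m[φ0→X2] = [40389, 35974, 51231, 60204]
r4 m[φ1→X5] = [155, 100, 85, 179]
r4 m[φ1→X7] = [50798, 49852, 58470, 28678]
r4 m[φ2→X5] = [25, 24, 17, 18]
r4 m[φ2→X3] = [49468, 64012, 44864, 29454]
r4 m[φ3→X5] = [5, 2, 5, 5]
r4 m[φ4→X7] = [7, 3, 8, 6]
r4 m[X5→φ0] = [19375, 4800, 7225, 16110]
r4 m[X5→φ1] = [2750, 1248, 1870, 2430]
r4 m[X5→φ2] = [17050, 5200, 9350, 24165]
r4 m[X5→φ3] = [85250, 62400, 31790, 86994]
r4 m[X2→φ0] = [1, 1, 1, 1]
r4 m[X3→φ2] = [1, 1, 1, 1]
r4 m[X7→φ1] = [7, 3, 8, 6]
r4 m[X7→φ4] = [50798, 49852, 58470, 28678]
r5 m[φ0→X5] = [22, 26, 22, 27]
r5 m[φ0→X2] = [244455, 220670, 312555, 367290]
r5 m[φ1→X5] = [155, 100, 85, 179]
r5 m[φ1→X7] = [50798, 49852, 58470, 28678]
r5 m[φ2→X5] = [25, 24, 17, 18]
r5 m[φ2→X3] = [302845, 388970, 271590, 181565]
r5 m[φ3→X5] = [5, 2, 5, 5]
r5 m[φ4→X7] = [7, 3, 8, 6]
r5 m[X5→φ0] = [19375, 4800, 7225, 16110]
r5 m[X5→φ1] = [2750, 1248, 1870, 2430]
r5 m[X5→φ2] = [17050, 5200, 9350, 24165]
r5 m[X5→φ3] = [85250, 62400, 31790, 86994]
r5 m[X2→φ0] = [1, 1, 1, 1]
r5 m[X3→φ2] = [1, 1, 1, 1]
r5 m[X7→φ1] = [7, 3, 8, 6]
r5 m[X7→φ4] = [50798, 49852, 58470, 28678]
r6 m[φ0→X5] = [22, 26, 22, 27]
r6 m[φ0→X2] = [244455, 220670, 312555, 367290]
r6 m[φ1→X5] = [155, 100, 85, 179]
r6 m[φ1→X7] = [50798, 49852, 58470, 28678]
r6 m[φ2→X5] = [25, 24, 17, 18]
r6 m[φ2→X3] = [302845, 388970, 271590, 181565]
r6 m[φ3→X5] = [5, 2, 5, 5]
r6 m[φ4→X7] = [7, 3, 8, 6]
r6 m[X5→φ0] = [19375, 4800, 7225, 16110]
r6 m[X5→φ1] = [2750, 1248, 1870, 2430]
r6 m[X5→φ2] = [17050, 5200, 9350, 24165]
r6 m[X5→φ3] = [85250, 62400, 31790, 86994]
r6 m[X2→φ0] = [1, 1, 1, 1]
r6 m[X3→φ2] = [1, 1, 1, 1]
r6 m[X7→φ1] = [7, 3, 8, 6]
r6 m[X7→φ4] = [50798, 49852, 58470, 28678]
fixed point reached at round 6
b[X5] = ⊗ incoming = [426250, 124800, 158950, 434970]

b[X5] = [426250, 124800, 158950, 434970]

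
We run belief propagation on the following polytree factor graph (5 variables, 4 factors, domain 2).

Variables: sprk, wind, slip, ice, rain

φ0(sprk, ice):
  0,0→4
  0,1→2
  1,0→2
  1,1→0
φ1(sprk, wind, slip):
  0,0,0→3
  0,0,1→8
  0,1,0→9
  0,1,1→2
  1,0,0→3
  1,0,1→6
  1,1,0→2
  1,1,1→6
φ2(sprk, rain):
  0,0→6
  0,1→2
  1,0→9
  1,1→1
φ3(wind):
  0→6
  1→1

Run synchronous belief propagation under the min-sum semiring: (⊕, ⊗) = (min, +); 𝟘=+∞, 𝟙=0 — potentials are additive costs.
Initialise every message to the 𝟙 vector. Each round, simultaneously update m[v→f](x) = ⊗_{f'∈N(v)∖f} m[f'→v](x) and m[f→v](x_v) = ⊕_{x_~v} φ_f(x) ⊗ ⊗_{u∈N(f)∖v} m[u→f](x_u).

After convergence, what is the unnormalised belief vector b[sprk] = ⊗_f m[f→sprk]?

b[sprk] = [7, 4]

init: all messages = 𝟙 over 2 values
r1 m[φ0→sprk] = [2, 0]
r1 m[φ0→ice] = [2, 0]
r1 m[φ1→sprk] = [2, 2]
r1 m[φ1→wind] = [3, 2]
r1 m[φ1→slip] = [2, 2]
r1 m[φ2→sprk] = [2, 1]
r1 m[φ2→rain] = [6, 1]
r1 m[φ3→wind] = [6, 1]
r1 m[sprk→φ0] = [0, 0]
r1 m[sprk→φ1] = [0, 0]
r1 m[sprk→φ2] = [0, 0]
r1 m[wind→φ1] = [0, 0]
r1 m[wind→φ3] = [0, 0]
r1 m[slip→φ1] = [0, 0]
r1 m[ice→φ0] = [0, 0]
r1 m[rain→φ2] = [0, 0]
r2 m[φ0→sprk] = [2, 0]
r2 m[φ0→ice] = [2, 0]
r2 m[φ1→sprk] = [2, 2]
r2 m[φ1→wind] = [3, 2]
r2 m[φ1→slip] = [2, 2]
r2 m[φ2→sprk] = [2, 1]
r2 m[φ2→rain] = [6, 1]
r2 m[φ3→wind] = [6, 1]
r2 m[sprk→φ0] = [4, 3]
r2 m[sprk→φ1] = [4, 1]
r2 m[sprk→φ2] = [4, 2]
r2 m[wind→φ1] = [6, 1]
r2 m[wind→φ3] = [3, 2]
r2 m[slip→φ1] = [0, 0]
r2 m[ice→φ0] = [0, 0]
r2 m[rain→φ2] = [0, 0]
r3 m[φ0→sprk] = [2, 0]
r3 m[φ0→ice] = [5, 3]
r3 m[φ1→sprk] = [3, 3]
r3 m[φ1→wind] = [4, 3]
r3 m[φ1→slip] = [4, 7]
r3 m[φ2→sprk] = [2, 1]
r3 m[φ2→rain] = [10, 3]
r3 m[φ3→wind] = [6, 1]
r3 m[sprk→φ0] = [4, 3]
r3 m[sprk→φ1] = [4, 1]
r3 m[sprk→φ2] = [4, 2]
r3 m[wind→φ1] = [6, 1]
r3 m[wind→φ3] = [3, 2]
r3 m[slip→φ1] = [0, 0]
r3 m[ice→φ0] = [0, 0]
r3 m[rain→φ2] = [0, 0]
r4 m[φ0→sprk] = [2, 0]
r4 m[φ0→ice] = [5, 3]
r4 m[φ1→sprk] = [3, 3]
r4 m[φ1→wind] = [4, 3]
r4 m[φ1→slip] = [4, 7]
r4 m[φ2→sprk] = [2, 1]
r4 m[φ2→rain] = [10, 3]
r4 m[φ3→wind] = [6, 1]
r4 m[sprk→φ0] = [5, 4]
r4 m[sprk→φ1] = [4, 1]
r4 m[sprk→φ2] = [5, 3]
r4 m[wind→φ1] = [6, 1]
r4 m[wind→φ3] = [4, 3]
r4 m[slip→φ1] = [0, 0]
r4 m[ice→φ0] = [0, 0]
r4 m[rain→φ2] = [0, 0]
r5 m[φ0→sprk] = [2, 0]
r5 m[φ0→ice] = [6, 4]
r5 m[φ1→sprk] = [3, 3]
r5 m[φ1→wind] = [4, 3]
r5 m[φ1→slip] = [4, 7]
r5 m[φ2→sprk] = [2, 1]
r5 m[φ2→rain] = [11, 4]
r5 m[φ3→wind] = [6, 1]
r5 m[sprk→φ0] = [5, 4]
r5 m[sprk→φ1] = [4, 1]
r5 m[sprk→φ2] = [5, 3]
r5 m[wind→φ1] = [6, 1]
r5 m[wind→φ3] = [4, 3]
r5 m[slip→φ1] = [0, 0]
r5 m[ice→φ0] = [0, 0]
r5 m[rain→φ2] = [0, 0]
r6 m[φ0→sprk] = [2, 0]
r6 m[φ0→ice] = [6, 4]
r6 m[φ1→sprk] = [3, 3]
r6 m[φ1→wind] = [4, 3]
r6 m[φ1→slip] = [4, 7]
r6 m[φ2→sprk] = [2, 1]
r6 m[φ2→rain] = [11, 4]
r6 m[φ3→wind] = [6, 1]
r6 m[sprk→φ0] = [5, 4]
r6 m[sprk→φ1] = [4, 1]
r6 m[sprk→φ2] = [5, 3]
r6 m[wind→φ1] = [6, 1]
r6 m[wind→φ3] = [4, 3]
r6 m[slip→φ1] = [0, 0]
r6 m[ice→φ0] = [0, 0]
r6 m[rain→φ2] = [0, 0]
fixed point reached at round 6
b[sprk] = ⊗ incoming = [7, 4]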